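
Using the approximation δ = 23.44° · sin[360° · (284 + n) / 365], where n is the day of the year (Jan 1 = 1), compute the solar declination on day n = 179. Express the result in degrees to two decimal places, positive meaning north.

+23.28°

360 × (284 + 179) / 365 = 456.658°; sin(456.658°) = 0.9933.
δ = 23.44 × 0.9933 = 23.283° ≈ +23.28°.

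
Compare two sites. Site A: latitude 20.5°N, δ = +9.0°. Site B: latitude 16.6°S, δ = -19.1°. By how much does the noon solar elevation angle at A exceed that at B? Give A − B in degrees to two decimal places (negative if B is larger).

A: 90° − |20.5 − (9.0)| = 78.50°.
B: 90° − |-16.6 − (-19.1)| = 87.50°.
A − B = 78.50 − 87.50 = -9.00°.

-9.00°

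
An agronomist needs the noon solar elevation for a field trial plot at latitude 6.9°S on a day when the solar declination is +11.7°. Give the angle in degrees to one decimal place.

At local solar noon the hour angle is zero, so the elevation is 90° − |φ − δ| = 90° − |-6.9° − (11.7°)| = 90° − 18.6° = 71.4°.

71.4°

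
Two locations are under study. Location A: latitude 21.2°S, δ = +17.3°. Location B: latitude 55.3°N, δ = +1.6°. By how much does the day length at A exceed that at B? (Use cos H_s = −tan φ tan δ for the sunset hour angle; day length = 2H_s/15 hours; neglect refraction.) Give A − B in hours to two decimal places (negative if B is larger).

A: H_s = arccos(−tan -21.2° · tan 17.3°) = 83.06°, so 2H_s/15 = 11.0747 h.
B: H_s = arccos(−tan 55.3° · tan 1.6°) = 92.31°, so 2H_s/15 = 12.3080 h.
A − B = 11.0747 − 12.3080 = -1.2333 h.

-1.23 h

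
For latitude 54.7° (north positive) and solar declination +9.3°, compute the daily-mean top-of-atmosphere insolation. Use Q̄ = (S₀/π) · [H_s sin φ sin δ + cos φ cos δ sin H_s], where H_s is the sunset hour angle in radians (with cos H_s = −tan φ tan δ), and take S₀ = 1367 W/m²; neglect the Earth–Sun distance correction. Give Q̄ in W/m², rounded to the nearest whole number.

345 W/m²

cos H_s = −tan(54.7°) · tan(9.3°) = -0.2313, so H_s = arccos(-0.2313) = 103.37°. In radians, H_s = 1.8041.
H_s sin φ sin δ = 1.8041 × 0.8161 × 0.1616 = 0.2379.
cos φ cos δ sin H_s = 0.5779 × 0.9869 × 0.9729 = 0.5549.
Q̄ = (1367/π) × (0.2379 + 0.5549) = 435.13 × 0.7928 = 344.97 W/m².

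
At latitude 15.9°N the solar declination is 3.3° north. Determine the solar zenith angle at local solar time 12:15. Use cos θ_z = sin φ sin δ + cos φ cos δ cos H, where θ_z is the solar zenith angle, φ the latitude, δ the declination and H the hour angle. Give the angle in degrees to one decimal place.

13.1°

Hour angle H = 15° × (12.25 − 12) = 3.75°.
cos θ_z = sin(15.9°) sin(3.3°) + cos(15.9°) cos(3.3°) cos(3.75°) = 0.0158 + 0.9581 = 0.9739.
θ_z = arccos(0.9739) = 13.12°.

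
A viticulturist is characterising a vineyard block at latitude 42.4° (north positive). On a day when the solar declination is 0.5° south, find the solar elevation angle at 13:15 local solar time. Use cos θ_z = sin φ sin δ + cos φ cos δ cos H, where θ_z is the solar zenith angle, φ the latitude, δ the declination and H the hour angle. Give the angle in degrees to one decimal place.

43.9°

Hour angle H = 15° × (13.25 − 12) = 18.75°.
cos θ_z = sin φ sin δ + cos φ cos δ cos H = (0.6743)(-0.0087) + (0.7385)(1.0000)(0.9469) = 0.6934.
θ_z = arccos(0.6934) = 46.10°, so the elevation is 90° − 46.10° = 43.90°.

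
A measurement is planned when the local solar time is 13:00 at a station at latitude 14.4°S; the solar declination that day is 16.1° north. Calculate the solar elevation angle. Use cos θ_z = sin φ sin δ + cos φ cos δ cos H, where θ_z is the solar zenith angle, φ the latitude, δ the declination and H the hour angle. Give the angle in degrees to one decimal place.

Hour angle H = 15° × (13 − 12) = 15.00°.
With φ = -14.4°, δ = 16.1°, H = 15.00°: sin φ sin δ = -0.0690, cos φ cos δ cos H = 0.8989, so cos θ_z = 0.8299.
θ_z = arccos(0.8299) = 33.91°, so the elevation is 90° − 33.91° = 56.09°.

56.1°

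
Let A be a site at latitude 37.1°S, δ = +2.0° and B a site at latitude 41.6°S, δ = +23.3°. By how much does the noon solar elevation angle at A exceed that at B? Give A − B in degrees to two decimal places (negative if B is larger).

+25.80°

A: 90° − |-37.1 − (2.0)| = 50.90°.
B: 90° − |-41.6 − (23.3)| = 25.10°.
A − B = 50.90 − 25.10 = 25.80°.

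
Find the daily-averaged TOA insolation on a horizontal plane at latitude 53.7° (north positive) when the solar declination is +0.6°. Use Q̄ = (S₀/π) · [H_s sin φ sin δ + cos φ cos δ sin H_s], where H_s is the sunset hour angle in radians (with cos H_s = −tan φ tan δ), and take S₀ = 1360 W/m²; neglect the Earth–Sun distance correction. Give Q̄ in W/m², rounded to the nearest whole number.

262 W/m²

−tan φ tan δ = −(1.3613)(0.0105) = -0.0143; H_s = arccos(-0.0143) = 90.82°. In radians, H_s = 1.5851.
H_s sin φ sin δ = 1.5851 × 0.8059 × 0.0105 = 0.0134.
cos φ cos δ sin H_s = 0.5920 × 0.9999 × 0.9999 = 0.5919.
Q̄ = (1360/π) × (0.0134 + 0.5919) = 432.90 × 0.6053 = 262.03 W/m².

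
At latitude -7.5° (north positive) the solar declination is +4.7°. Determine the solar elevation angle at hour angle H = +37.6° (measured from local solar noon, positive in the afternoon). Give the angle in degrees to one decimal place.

50.5°

cos θ_z = sin φ sin δ + cos φ cos δ cos H = (-0.1305)(0.0819) + (0.9914)(0.9966)(0.7923) = 0.7721.
θ_z = arccos(0.7721) = 39.46°, so the elevation is 90° − 39.46° = 50.54°.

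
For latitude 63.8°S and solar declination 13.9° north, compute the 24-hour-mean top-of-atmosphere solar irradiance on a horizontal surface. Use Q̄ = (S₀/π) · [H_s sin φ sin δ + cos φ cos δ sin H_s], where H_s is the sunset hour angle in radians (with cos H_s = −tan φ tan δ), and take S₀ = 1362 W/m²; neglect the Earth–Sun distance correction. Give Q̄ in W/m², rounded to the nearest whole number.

63 W/m²

The sunset hour angle satisfies cos H_s = −tan φ tan δ = 0.5029, giving H_s = 59.81°. In radians, H_s = 1.0439.
H_s sin φ sin δ = 1.0439 × -0.8973 × 0.2402 = -0.2250.
cos φ cos δ sin H_s = 0.4415 × 0.9707 × 0.8644 = 0.3705.
Q̄ = (1362/π) × (-0.2250 + 0.3705) = 433.54 × 0.1455 = 63.08 W/m².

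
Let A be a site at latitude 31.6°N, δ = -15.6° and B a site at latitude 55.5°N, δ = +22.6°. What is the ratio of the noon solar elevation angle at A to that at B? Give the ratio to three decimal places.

A: 90° − |31.6 − (-15.6)| = 42.80°.
B: 90° − |55.5 − (22.6)| = 57.10°.
Ratio A/B = 42.8000 / 57.1000 = 0.7496.

0.750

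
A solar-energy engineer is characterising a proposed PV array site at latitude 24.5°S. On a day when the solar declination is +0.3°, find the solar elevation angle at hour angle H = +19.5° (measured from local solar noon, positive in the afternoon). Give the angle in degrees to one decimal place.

58.8°

With φ = -24.5°, δ = 0.3°, H = 19.50°: sin φ sin δ = -0.0022, cos φ cos δ cos H = 0.8578, so cos θ_z = 0.8556.
θ_z = arccos(0.8556) = 31.17°, so the elevation is 90° − 31.17° = 58.83°.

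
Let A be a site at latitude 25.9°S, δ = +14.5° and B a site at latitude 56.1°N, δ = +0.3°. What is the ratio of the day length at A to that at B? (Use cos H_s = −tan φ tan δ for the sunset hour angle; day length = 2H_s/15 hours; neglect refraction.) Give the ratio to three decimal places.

0.915

A: H_s = arccos(−tan -25.9° · tan 14.5°) = 82.79°, so 2H_s/15 = 11.0387 h.
B: H_s = arccos(−tan 56.1° · tan 0.3°) = 90.45°, so 2H_s/15 = 12.0600 h.
Ratio A/B = 11.0387 / 12.0600 = 0.9153.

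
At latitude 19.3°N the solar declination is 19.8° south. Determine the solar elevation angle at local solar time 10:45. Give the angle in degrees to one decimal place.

Hour angle H = 15° × (10.75 − 12) = -18.75°.
cos θ_z = sin φ sin δ + cos φ cos δ cos H = (0.3305)(-0.3387) + (0.9438)(0.9409)(0.9469) = 0.7289.
θ_z = arccos(0.7289) = 43.21°, so the elevation is 90° − 43.21° = 46.79°.

46.8°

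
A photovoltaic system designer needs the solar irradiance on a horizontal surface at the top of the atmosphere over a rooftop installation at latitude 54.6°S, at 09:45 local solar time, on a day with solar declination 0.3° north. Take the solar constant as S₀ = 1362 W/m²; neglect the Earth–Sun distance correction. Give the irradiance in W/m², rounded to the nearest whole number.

650 W/m²

Hour angle H = 15° × (9.75 − 12) = -33.75°.
With φ = -54.6°, δ = 0.3°, H = -33.75°: sin φ sin δ = -0.0043, cos φ cos δ cos H = 0.4816, so cos θ_z = 0.4773.
Top-of-atmosphere irradiance = S₀ cos θ_z = 1362 × 0.4773 = 650.08 W/m².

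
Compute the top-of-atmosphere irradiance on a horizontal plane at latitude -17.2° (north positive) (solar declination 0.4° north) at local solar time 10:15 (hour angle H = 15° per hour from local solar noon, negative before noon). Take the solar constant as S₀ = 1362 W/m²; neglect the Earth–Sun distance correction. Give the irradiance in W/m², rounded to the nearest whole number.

Hour angle H = 15° × (10.25 − 12) = -26.25°.
cos θ_z = sin φ sin δ + cos φ cos δ cos H = (-0.2957)(0.0070) + (0.9553)(1.0000)(0.8969) = 0.8547.
Top-of-atmosphere irradiance = S₀ cos θ_z = 1362 × 0.8547 = 1164.10 W/m².

1164 W/m²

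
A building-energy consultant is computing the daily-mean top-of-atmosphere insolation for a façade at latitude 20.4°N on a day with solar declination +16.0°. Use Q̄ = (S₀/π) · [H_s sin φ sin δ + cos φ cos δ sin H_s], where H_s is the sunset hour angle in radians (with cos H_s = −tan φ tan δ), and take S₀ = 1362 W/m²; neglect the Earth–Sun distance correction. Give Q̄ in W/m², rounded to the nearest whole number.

458 W/m²

cos H_s = −tan(20.4°) · tan(16.0°) = -0.1066, so H_s = arccos(-0.1066) = 96.12°. In radians, H_s = 1.6776.
H_s sin φ sin δ = 1.6776 × 0.3486 × 0.2756 = 0.1612.
cos φ cos δ sin H_s = 0.9373 × 0.9613 × 0.9943 = 0.8959.
Q̄ = (1362/π) × (0.1612 + 0.8959) = 433.54 × 1.0571 = 458.30 W/m².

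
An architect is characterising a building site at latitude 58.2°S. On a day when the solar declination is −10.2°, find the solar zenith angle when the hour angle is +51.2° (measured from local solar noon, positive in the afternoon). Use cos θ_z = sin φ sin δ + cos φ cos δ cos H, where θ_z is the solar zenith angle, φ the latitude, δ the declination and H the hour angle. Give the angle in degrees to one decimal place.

61.6°

cos θ_z = sin(-58.2°) sin(-10.2°) + cos(-58.2°) cos(-10.2°) cos(51.20°) = 0.1505 + 0.3250 = 0.4755.
θ_z = arccos(0.4755) = 61.61°.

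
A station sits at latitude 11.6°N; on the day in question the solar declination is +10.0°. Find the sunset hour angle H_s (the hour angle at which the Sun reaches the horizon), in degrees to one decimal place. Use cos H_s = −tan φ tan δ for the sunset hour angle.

The sunset hour angle satisfies cos H_s = −tan φ tan δ = -0.0362, giving H_s = 92.07°.

92.1°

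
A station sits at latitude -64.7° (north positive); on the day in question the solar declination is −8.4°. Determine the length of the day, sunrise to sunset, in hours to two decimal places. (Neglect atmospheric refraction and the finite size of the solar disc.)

14.43 hours

−tan φ tan δ = −(-2.1155)(-0.1477) = -0.3125; H_s = arccos(-0.3125) = 108.21°.
Day length = 2 H_s / 15° h⁻¹ = 216.42° / 15 = 14.428 h.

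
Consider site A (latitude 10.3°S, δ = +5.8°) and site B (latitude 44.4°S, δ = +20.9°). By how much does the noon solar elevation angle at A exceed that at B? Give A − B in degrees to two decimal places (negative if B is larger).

A: 90° − |-10.3 − (5.8)| = 73.90°.
B: 90° − |-44.4 − (20.9)| = 24.70°.
A − B = 73.90 − 24.70 = 49.20°.

+49.20°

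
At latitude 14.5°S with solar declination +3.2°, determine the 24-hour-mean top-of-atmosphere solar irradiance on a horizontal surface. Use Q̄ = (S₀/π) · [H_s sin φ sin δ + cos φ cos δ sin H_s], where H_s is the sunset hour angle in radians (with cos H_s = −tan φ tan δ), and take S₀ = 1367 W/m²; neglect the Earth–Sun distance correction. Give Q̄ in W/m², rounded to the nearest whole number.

411 W/m²

−tan φ tan δ = −(-0.2586)(0.0559) = 0.0145; H_s = arccos(0.0145) = 89.17°. In radians, H_s = 1.5563.
H_s sin φ sin δ = 1.5563 × -0.2504 × 0.0558 = -0.0217.
cos φ cos δ sin H_s = 0.9681 × 0.9984 × 0.9999 = 0.9665.
Q̄ = (1367/π) × (-0.0217 + 0.9665) = 435.13 × 0.9448 = 411.11 W/m².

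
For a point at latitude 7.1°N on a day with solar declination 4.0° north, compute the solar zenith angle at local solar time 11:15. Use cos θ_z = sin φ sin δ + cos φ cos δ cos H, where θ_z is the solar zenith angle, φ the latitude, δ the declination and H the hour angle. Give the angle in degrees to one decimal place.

11.6°

Hour angle H = 15° × (11.25 − 12) = -11.25°.
With φ = 7.1°, δ = 4.0°, H = -11.25°: sin φ sin δ = 0.0086, cos φ cos δ cos H = 0.9709, so cos θ_z = 0.9795.
θ_z = arccos(0.9795) = 11.62°.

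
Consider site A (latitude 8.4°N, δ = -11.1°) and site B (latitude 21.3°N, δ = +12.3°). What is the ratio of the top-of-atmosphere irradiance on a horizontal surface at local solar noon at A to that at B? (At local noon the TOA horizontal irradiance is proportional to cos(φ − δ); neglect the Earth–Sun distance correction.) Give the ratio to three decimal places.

0.954

A: cos θ_z = cos(8.4° − (-11.1°)) = 0.9426.
B: cos θ_z = cos(21.3° − (12.3°)) = 0.9877.
Ratio A/B = 0.9426 / 0.9877 = 0.9543.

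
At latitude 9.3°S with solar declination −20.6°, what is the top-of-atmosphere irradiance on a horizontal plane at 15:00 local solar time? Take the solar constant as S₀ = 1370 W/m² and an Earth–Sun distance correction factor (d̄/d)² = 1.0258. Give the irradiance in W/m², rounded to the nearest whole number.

Hour angle H = 15° × (15 − 12) = 45.00°.
cos θ_z = sin(-9.3°) sin(-20.6°) + cos(-9.3°) cos(-20.6°) cos(45.00°) = 0.0569 + 0.6532 = 0.7101.
Top-of-atmosphere irradiance = S₀ (d̄/d)² cos θ_z = 1370 × 1.0258 × 0.7101 = 997.94 W/m².

998 W/m²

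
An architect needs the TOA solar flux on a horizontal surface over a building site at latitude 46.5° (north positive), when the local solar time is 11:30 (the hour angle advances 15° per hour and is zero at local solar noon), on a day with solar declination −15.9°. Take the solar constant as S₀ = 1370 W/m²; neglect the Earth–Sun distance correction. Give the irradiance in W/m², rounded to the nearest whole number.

Hour angle H = 15° × (11.5 − 12) = -7.50°.
cos θ_z = sin φ sin δ + cos φ cos δ cos H = (0.7254)(-0.2740) + (0.6884)(0.9617)(0.9914) = 0.4576.
Top-of-atmosphere irradiance = S₀ cos θ_z = 1370 × 0.4576 = 626.91 W/m².

627 W/m²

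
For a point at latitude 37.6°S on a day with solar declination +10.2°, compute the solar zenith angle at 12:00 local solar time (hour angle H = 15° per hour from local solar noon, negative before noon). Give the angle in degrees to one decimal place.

Hour angle H = 15° × (12 − 12) = 0.00°.
cos θ_z = sin φ sin δ + cos φ cos δ cos H = (-0.6101)(0.1771) + (0.7923)(0.9842)(1.0000) = 0.6717.
θ_z = arccos(0.6717) = 47.80°.

47.8°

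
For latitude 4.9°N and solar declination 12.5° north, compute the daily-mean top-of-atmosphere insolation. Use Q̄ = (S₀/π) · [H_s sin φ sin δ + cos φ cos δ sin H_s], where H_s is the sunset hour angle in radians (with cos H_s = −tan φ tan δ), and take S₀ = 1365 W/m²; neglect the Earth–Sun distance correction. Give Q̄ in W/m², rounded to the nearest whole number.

The sunset hour angle satisfies cos H_s = −tan φ tan δ = -0.0190, giving H_s = 91.09°. In radians, H_s = 1.5898.
H_s sin φ sin δ = 1.5898 × 0.0854 × 0.2164 = 0.0294.
cos φ cos δ sin H_s = 0.9963 × 0.9763 × 0.9998 = 0.9725.
Q̄ = (1365/π) × (0.0294 + 0.9725) = 434.49 × 1.0019 = 435.32 W/m².

435 W/m²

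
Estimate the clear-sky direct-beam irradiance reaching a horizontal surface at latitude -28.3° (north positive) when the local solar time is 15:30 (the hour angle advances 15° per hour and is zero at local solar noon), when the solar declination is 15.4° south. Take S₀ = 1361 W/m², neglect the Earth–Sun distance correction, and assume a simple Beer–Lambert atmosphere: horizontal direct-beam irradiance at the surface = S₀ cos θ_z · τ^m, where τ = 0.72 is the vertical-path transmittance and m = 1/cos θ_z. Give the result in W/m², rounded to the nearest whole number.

Hour angle H = 15° × (15.5 − 12) = 52.50°.
With φ = -28.3°, δ = -15.4°, H = 52.50°: sin φ sin δ = 0.1259, cos φ cos δ cos H = 0.5168, so cos θ_z = 0.6427.
Air mass m = 1/cos θ_z = 1/0.6427 = 1.556; τ^m = 0.72^1.556 = 0.5998.
Surface direct beam = 1361 × 0.6427 × 0.5998 = 524.65 W/m².

525 W/m²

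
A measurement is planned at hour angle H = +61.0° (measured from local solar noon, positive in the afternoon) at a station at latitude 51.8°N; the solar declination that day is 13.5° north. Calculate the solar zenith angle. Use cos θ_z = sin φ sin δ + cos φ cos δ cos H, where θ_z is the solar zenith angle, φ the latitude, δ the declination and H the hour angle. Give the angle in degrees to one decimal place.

cos θ_z = sin(51.8°) sin(13.5°) + cos(51.8°) cos(13.5°) cos(61.00°) = 0.1835 + 0.2915 = 0.4750.
θ_z = arccos(0.4750) = 61.64°.

61.6°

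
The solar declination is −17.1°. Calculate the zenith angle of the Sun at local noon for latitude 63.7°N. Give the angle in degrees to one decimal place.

At local solar noon the hour angle is zero, so the zenith angle is |φ − δ| = |63.7° − (-17.1°)| = 80.8°.

80.8°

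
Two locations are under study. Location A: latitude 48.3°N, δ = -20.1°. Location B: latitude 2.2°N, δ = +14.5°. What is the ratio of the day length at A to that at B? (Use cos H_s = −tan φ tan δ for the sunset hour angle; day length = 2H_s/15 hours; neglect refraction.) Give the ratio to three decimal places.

A: H_s = arccos(−tan 48.3° · tan -20.1°) = 65.75°, so 2H_s/15 = 8.7667 h.
B: H_s = arccos(−tan 2.2° · tan 14.5°) = 90.57°, so 2H_s/15 = 12.0760 h.
Ratio A/B = 8.7667 / 12.0760 = 0.7260.

0.726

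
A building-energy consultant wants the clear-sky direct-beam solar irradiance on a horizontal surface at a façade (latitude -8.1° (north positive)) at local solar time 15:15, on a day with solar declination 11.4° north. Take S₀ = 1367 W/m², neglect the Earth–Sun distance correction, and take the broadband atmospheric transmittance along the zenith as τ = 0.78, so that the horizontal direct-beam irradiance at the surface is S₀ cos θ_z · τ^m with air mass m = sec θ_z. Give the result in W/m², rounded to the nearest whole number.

557 W/m²

Hour angle H = 15° × (15.25 − 12) = 48.75°.
cos θ_z = sin φ sin δ + cos φ cos δ cos H = (-0.1409)(0.1977) + (0.9900)(0.9803)(0.6593) = 0.6120.
Air mass m = 1/cos θ_z = 1/0.6120 = 1.634; τ^m = 0.78^1.634 = 0.6663.
Surface direct beam = 1367 × 0.6120 × 0.6663 = 557.43 W/m².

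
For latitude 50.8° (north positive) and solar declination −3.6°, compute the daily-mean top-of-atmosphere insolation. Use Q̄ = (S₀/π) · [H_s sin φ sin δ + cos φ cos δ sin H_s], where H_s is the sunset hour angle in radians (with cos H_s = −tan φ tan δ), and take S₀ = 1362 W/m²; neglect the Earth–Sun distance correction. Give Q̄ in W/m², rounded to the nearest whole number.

cos H_s = −tan(50.8°) · tan(-3.6°) = 0.0771, so H_s = arccos(0.0771) = 85.58°. In radians, H_s = 1.4937.
H_s sin φ sin δ = 1.4937 × 0.7749 × -0.0628 = -0.0727.
cos φ cos δ sin H_s = 0.6320 × 0.9980 × 0.9970 = 0.6288.
Q̄ = (1362/π) × (-0.0727 + 0.6288) = 433.54 × 0.5561 = 241.09 W/m².

241 W/m²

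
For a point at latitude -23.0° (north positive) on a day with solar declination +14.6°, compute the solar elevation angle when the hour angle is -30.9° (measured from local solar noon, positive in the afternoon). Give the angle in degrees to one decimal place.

41.7°

With φ = -23.0°, δ = 14.6°, H = -30.90°: sin φ sin δ = -0.0985, cos φ cos δ cos H = 0.7643, so cos θ_z = 0.6658.
θ_z = arccos(0.6658) = 48.26°, so the elevation is 90° − 48.26° = 41.74°.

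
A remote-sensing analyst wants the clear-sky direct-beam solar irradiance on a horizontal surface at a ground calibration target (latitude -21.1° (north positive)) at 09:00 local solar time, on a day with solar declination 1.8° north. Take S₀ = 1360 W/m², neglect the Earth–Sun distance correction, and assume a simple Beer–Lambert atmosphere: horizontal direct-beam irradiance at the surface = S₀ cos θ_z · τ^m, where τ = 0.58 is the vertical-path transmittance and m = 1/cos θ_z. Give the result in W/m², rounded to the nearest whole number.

380 W/m²

Hour angle H = 15° × (9 − 12) = -45.00°.
cos θ_z = sin φ sin δ + cos φ cos δ cos H = (-0.3600)(0.0314) + (0.9330)(0.9995)(0.7071) = 0.6481.
Air mass m = 1/cos θ_z = 1/0.6481 = 1.543; τ^m = 0.58^1.543 = 0.4315.
Surface direct beam = 1360 × 0.6481 × 0.4315 = 380.33 W/m².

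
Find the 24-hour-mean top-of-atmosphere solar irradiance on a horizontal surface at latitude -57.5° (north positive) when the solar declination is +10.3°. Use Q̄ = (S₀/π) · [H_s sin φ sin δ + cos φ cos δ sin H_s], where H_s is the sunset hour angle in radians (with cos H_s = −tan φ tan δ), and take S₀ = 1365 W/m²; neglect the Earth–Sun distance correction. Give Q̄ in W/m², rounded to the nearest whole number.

−tan φ tan δ = −(-1.5697)(0.1817) = 0.2852; H_s = arccos(0.2852) = 73.43°. In radians, H_s = 1.2816.
H_s sin φ sin δ = 1.2816 × -0.8434 × 0.1788 = -0.1933.
cos φ cos δ sin H_s = 0.5373 × 0.9839 × 0.9585 = 0.5067.
Q̄ = (1365/π) × (-0.1933 + 0.5067) = 434.49 × 0.3134 = 136.17 W/m².

136 W/m²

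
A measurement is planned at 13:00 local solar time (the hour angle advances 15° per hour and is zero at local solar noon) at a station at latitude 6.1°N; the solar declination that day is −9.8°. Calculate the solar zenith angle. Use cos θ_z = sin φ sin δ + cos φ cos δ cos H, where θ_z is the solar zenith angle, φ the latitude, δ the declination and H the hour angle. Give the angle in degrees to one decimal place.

Hour angle H = 15° × (13 − 12) = 15.00°.
cos θ_z = sin φ sin δ + cos φ cos δ cos H = (0.1063)(-0.1702) + (0.9943)(0.9854)(0.9659) = 0.9283.
θ_z = arccos(0.9283) = 21.83°.

21.8°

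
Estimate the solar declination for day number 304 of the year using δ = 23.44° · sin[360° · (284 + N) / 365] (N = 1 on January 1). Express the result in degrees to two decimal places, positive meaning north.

-15.05°

360 × (284 + 304) / 365 = 579.945°; sin(579.945°) = -0.6421.
δ = 23.44 × -0.6421 = -15.051° ≈ -15.05°.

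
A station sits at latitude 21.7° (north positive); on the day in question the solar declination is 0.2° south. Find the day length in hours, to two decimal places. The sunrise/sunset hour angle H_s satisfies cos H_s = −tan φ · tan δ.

11.99 hours

−tan φ tan δ = −(0.3979)(-0.0035) = 0.0014; H_s = arccos(0.0014) = 89.92°.
Day length = 2 H_s / 15° h⁻¹ = 179.84° / 15 = 11.989 h.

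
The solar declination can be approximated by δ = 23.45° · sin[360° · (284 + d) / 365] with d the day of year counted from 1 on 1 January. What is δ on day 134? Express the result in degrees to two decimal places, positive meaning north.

+18.55°

360 × (284 + 134) / 365 = 412.274°; sin(412.274°) = 0.7909.
δ = 23.45 × 0.7909 = 18.547° ≈ +18.55°.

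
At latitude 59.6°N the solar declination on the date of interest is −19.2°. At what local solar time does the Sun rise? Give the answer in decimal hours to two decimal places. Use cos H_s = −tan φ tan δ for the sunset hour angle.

cos H_s = −tan(59.6°) · tan(-19.2°) = 0.5936, so H_s = arccos(0.5936) = 53.59°.
Sunrise is at 12 − H_s/15 = 12 − 3.573 = 8.427 h local solar time.

8.43 h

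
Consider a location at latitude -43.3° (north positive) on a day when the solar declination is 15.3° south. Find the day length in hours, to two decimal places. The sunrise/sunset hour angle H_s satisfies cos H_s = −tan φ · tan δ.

cos H_s = −tan(-43.3°) · tan(-15.3°) = -0.2578, so H_s = arccos(-0.2578) = 104.94°.
Day length = 2 H_s / 15° h⁻¹ = 209.88° / 15 = 13.992 h.

13.99 hours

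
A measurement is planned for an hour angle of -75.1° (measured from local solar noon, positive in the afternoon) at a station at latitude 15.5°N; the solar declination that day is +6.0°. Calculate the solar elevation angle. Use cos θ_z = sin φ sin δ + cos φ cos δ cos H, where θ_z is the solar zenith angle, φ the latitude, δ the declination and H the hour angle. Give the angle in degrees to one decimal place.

15.9°

cos θ_z = sin φ sin δ + cos φ cos δ cos H = (0.2672)(0.1045) + (0.9636)(0.9945)(0.2571) = 0.2743.
θ_z = arccos(0.2743) = 74.08°, so the elevation is 90° − 74.08° = 15.92°.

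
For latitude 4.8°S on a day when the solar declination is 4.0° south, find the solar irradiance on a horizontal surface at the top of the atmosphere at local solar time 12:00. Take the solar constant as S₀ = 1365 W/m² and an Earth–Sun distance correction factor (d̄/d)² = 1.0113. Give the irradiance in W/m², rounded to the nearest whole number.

Hour angle H = 15° × (12 − 12) = 0.00°.
With φ = -4.8°, δ = -4.0°, H = 0.00°: sin φ sin δ = 0.0058, cos φ cos δ cos H = 0.9941, so cos θ_z = 0.9999.
Top-of-atmosphere irradiance = S₀ (d̄/d)² cos θ_z = 1365 × 1.0113 × 0.9999 = 1380.29 W/m².

1380 W/m²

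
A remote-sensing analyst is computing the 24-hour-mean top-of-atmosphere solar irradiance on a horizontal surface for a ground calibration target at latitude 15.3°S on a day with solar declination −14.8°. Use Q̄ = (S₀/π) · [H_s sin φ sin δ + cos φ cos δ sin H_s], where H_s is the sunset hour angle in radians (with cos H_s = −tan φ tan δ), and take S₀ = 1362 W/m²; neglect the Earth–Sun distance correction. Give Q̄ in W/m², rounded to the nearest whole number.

cos H_s = −tan(-15.3°) · tan(-14.8°) = -0.0723, so H_s = arccos(-0.0723) = 94.15°. In radians, H_s = 1.6432.
H_s sin φ sin δ = 1.6432 × -0.2639 × -0.2554 = 0.1108.
cos φ cos δ sin H_s = 0.9646 × 0.9668 × 0.9974 = 0.9302.
Q̄ = (1362/π) × (0.1108 + 0.9302) = 433.54 × 1.0410 = 451.32 W/m².

451 W/m²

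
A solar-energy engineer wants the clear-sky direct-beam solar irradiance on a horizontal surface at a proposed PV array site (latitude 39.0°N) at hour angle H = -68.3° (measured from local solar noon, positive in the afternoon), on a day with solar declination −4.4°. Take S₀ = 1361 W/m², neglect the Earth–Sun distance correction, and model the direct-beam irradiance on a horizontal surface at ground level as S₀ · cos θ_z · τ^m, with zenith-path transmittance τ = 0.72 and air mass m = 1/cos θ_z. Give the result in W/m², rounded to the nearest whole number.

82 W/m²

cos θ_z = sin φ sin δ + cos φ cos δ cos H = (0.6293)(-0.0767) + (0.7771)(0.9971)(0.3697) = 0.2382.
Air mass m = 1/cos θ_z = 1/0.2382 = 4.198; τ^m = 0.72^4.198 = 0.2518.
Surface direct beam = 1361 × 0.2382 × 0.2518 = 81.63 W/m².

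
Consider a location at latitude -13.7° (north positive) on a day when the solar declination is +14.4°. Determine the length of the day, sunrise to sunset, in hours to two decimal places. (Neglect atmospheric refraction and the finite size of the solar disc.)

The sunset hour angle satisfies cos H_s = −tan φ tan δ = 0.0626, giving H_s = 86.41°.
Day length = 2 H_s / 15° h⁻¹ = 172.82° / 15 = 11.521 h.

11.52 hours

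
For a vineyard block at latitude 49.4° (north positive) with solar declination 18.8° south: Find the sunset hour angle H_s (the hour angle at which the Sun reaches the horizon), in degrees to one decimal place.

−tan φ tan δ = −(1.1667)(-0.3404) = 0.3971; H_s = arccos(0.3971) = 66.60°.

66.6°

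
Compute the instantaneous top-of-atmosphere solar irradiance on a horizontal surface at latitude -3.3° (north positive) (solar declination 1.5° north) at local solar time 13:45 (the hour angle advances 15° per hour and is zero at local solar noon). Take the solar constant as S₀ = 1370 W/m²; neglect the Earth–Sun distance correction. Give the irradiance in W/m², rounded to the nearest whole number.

1224 W/m²

Hour angle H = 15° × (13.75 − 12) = 26.25°.
cos θ_z = sin φ sin δ + cos φ cos δ cos H = (-0.0576)(0.0262) + (0.9983)(0.9997)(0.8969) = 0.8936.
Top-of-atmosphere irradiance = S₀ cos θ_z = 1370 × 0.8936 = 1224.23 W/m².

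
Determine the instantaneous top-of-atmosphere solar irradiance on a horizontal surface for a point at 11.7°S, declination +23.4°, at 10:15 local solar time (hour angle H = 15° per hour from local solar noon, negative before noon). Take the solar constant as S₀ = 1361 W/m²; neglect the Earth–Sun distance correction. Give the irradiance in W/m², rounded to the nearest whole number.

987 W/m²

Hour angle H = 15° × (10.25 − 12) = -26.25°.
cos θ_z = sin(-11.7°) sin(23.4°) + cos(-11.7°) cos(23.4°) cos(-26.25°) = -0.0805 + 0.8060 = 0.7255.
Top-of-atmosphere irradiance = S₀ cos θ_z = 1361 × 0.7255 = 987.41 W/m².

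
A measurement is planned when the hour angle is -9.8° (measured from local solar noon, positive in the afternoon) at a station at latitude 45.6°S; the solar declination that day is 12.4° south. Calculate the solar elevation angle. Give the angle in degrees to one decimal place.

55.8°

With φ = -45.6°, δ = -12.4°, H = -9.80°: sin φ sin δ = 0.1534, cos φ cos δ cos H = 0.6734, so cos θ_z = 0.8268.
θ_z = arccos(0.8268) = 34.23°, so the elevation is 90° − 34.23° = 55.77°.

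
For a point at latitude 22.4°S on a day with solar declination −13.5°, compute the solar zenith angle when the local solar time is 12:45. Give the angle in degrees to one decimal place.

13.9°

Hour angle H = 15° × (12.75 − 12) = 11.25°.
cos θ_z = sin(-22.4°) sin(-13.5°) + cos(-22.4°) cos(-13.5°) cos(11.25°) = 0.0890 + 0.8817 = 0.9707.
θ_z = arccos(0.9707) = 13.90°.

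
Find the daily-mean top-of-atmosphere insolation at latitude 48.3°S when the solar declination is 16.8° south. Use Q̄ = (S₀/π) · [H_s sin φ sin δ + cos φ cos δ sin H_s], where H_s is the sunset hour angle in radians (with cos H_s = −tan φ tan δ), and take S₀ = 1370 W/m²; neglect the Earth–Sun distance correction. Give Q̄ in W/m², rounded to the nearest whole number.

The sunset hour angle satisfies cos H_s = −tan φ tan δ = -0.3389, giving H_s = 109.81°. In radians, H_s = 1.9165.
H_s sin φ sin δ = 1.9165 × -0.7466 × -0.2890 = 0.4135.
cos φ cos δ sin H_s = 0.6652 × 0.9573 × 0.9408 = 0.5991.
Q̄ = (1370/π) × (0.4135 + 0.5991) = 436.08 × 1.0126 = 441.57 W/m².

442 W/m²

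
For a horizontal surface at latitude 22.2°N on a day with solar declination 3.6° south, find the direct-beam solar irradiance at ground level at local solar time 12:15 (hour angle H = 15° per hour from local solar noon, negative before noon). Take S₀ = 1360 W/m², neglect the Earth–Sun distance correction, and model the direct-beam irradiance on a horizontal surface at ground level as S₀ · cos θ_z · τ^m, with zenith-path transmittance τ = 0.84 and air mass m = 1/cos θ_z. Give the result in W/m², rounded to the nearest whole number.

1006 W/m²

Hour angle H = 15° × (12.25 − 12) = 3.75°.
With φ = 22.2°, δ = -3.6°, H = 3.75°: sin φ sin δ = -0.0237, cos φ cos δ cos H = 0.9221, so cos θ_z = 0.8984.
Air mass m = 1/cos θ_z = 1/0.8984 = 1.113; τ^m = 0.84^1.113 = 0.8236.
Surface direct beam = 1360 × 0.8984 × 0.8236 = 1006.29 W/m².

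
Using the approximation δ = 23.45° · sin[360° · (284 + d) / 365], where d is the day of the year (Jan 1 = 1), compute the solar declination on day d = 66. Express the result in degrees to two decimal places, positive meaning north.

360 × (284 + 66) / 365 = 345.205°; sin(345.205°) = -0.2554.
δ = 23.45 × -0.2554 = -5.989° ≈ -5.99°.

-5.99°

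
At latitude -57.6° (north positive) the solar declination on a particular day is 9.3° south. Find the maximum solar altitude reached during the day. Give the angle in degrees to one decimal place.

At local solar noon the hour angle is zero, so the elevation is 90° − |φ − δ| = 90° − |-57.6° − (-9.3°)| = 90° − 48.3° = 41.7°.

41.7°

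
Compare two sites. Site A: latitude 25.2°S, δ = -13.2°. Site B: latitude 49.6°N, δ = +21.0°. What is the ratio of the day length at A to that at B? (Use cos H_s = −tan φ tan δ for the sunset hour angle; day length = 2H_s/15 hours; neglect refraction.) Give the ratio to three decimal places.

A: H_s = arccos(−tan -25.2° · tan -13.2°) = 96.34°, so 2H_s/15 = 12.8453 h.
B: H_s = arccos(−tan 49.6° · tan 21.0°) = 116.81°, so 2H_s/15 = 15.5747 h.
Ratio A/B = 12.8453 / 15.5747 = 0.8248.

0.825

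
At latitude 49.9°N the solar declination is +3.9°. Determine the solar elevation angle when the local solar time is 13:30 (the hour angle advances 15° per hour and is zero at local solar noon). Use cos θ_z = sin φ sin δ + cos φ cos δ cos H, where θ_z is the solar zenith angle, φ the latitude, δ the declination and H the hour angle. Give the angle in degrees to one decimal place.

40.2°

Hour angle H = 15° × (13.5 − 12) = 22.50°.
cos θ_z = sin φ sin δ + cos φ cos δ cos H = (0.7649)(0.0680) + (0.6441)(0.9977)(0.9239) = 0.6457.
θ_z = arccos(0.6457) = 49.78°, so the elevation is 90° − 49.78° = 40.22°.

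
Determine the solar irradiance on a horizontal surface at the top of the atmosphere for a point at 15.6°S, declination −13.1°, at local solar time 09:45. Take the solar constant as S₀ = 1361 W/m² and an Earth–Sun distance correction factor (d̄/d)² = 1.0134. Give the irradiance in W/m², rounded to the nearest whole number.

Hour angle H = 15° × (9.75 − 12) = -33.75°.
With φ = -15.6°, δ = -13.1°, H = -33.75°: sin φ sin δ = 0.0610, cos φ cos δ cos H = 0.7800, so cos θ_z = 0.8410.
Top-of-atmosphere irradiance = S₀ (d̄/d)² cos θ_z = 1361 × 1.0134 × 0.8410 = 1159.94 W/m².

1160 W/m²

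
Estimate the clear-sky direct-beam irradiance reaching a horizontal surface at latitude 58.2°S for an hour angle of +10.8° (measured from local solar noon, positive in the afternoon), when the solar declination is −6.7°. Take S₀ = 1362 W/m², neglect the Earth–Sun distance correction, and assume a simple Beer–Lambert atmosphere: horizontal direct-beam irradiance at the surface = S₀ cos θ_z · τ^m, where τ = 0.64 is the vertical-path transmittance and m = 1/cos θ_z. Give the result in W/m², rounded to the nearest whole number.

403 W/m²

cos θ_z = sin(-58.2°) sin(-6.7°) + cos(-58.2°) cos(-6.7°) cos(10.80°) = 0.0992 + 0.5141 = 0.6133.
Air mass m = 1/cos θ_z = 1/0.6133 = 1.631; τ^m = 0.64^1.631 = 0.4829.
Surface direct beam = 1362 × 0.6133 × 0.4829 = 403.37 W/m².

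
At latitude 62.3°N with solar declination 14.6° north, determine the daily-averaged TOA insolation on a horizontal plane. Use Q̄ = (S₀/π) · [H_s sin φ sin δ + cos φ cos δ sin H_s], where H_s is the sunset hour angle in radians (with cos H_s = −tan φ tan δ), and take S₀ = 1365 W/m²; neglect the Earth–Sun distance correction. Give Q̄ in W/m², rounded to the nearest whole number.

372 W/m²

cos H_s = −tan(62.3°) · tan(14.6°) = -0.4961, so H_s = arccos(-0.4961) = 119.74°. In radians, H_s = 2.0899.
H_s sin φ sin δ = 2.0899 × 0.8854 × 0.2521 = 0.4665.
cos φ cos δ sin H_s = 0.4648 × 0.9677 × 0.8683 = 0.3906.
Q̄ = (1365/π) × (0.4665 + 0.3906) = 434.49 × 0.8571 = 372.40 W/m².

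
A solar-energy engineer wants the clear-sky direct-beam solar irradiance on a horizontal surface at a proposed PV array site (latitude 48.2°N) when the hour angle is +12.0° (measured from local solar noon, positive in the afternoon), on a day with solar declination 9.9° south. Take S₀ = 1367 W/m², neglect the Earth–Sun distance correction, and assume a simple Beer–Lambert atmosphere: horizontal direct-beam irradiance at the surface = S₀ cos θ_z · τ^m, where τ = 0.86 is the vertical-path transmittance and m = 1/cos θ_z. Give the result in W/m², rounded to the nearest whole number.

524 W/m²

cos θ_z = sin φ sin δ + cos φ cos δ cos H = (0.7455)(-0.1719) + (0.6665)(0.9851)(0.9781) = 0.5140.
Air mass m = 1/cos θ_z = 1/0.5140 = 1.946; τ^m = 0.86^1.946 = 0.7456.
Surface direct beam = 1367 × 0.5140 × 0.7456 = 523.89 W/m².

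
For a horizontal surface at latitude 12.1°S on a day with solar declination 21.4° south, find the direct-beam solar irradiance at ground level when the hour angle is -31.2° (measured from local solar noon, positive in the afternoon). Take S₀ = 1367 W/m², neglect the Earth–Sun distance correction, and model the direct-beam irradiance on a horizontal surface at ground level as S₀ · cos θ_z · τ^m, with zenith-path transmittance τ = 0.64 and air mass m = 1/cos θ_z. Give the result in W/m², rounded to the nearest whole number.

694 W/m²

With φ = -12.1°, δ = -21.4°, H = -31.20°: sin φ sin δ = 0.0765, cos φ cos δ cos H = 0.7787, so cos θ_z = 0.8552.
Air mass m = 1/cos θ_z = 1/0.8552 = 1.169; τ^m = 0.64^1.169 = 0.5935.
Surface direct beam = 1367 × 0.8552 × 0.5935 = 693.84 W/m².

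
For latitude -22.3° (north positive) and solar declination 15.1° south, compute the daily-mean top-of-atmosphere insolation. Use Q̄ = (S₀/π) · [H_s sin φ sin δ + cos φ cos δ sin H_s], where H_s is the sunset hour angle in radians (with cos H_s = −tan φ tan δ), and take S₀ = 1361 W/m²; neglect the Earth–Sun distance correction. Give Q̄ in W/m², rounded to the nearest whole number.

457 W/m²

The sunset hour angle satisfies cos H_s = −tan φ tan δ = -0.1107, giving H_s = 96.36°. In radians, H_s = 1.6818.
H_s sin φ sin δ = 1.6818 × -0.3795 × -0.2605 = 0.1663.
cos φ cos δ sin H_s = 0.9252 × 0.9655 × 0.9938 = 0.8877.
Q̄ = (1361/π) × (0.1663 + 0.8877) = 433.22 × 1.0540 = 456.61 W/m².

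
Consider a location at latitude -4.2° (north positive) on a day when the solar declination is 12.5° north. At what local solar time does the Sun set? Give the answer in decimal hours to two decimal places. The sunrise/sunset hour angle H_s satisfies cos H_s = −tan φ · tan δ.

−tan φ tan δ = −(-0.0734)(0.2217) = 0.0163; H_s = arccos(0.0163) = 89.07°.
Sunset is at 12 + H_s/15 = 12 + 5.938 = 17.938 h local solar time.

17.94 h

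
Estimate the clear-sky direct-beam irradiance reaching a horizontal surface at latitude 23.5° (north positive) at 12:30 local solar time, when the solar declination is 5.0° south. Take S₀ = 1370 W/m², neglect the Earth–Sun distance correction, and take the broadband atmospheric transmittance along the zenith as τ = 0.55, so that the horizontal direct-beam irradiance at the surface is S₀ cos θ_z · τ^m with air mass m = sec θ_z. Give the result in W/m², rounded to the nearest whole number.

601 W/m²

Hour angle H = 15° × (12.5 − 12) = 7.50°.
With φ = 23.5°, δ = -5.0°, H = 7.50°: sin φ sin δ = -0.0348, cos φ cos δ cos H = 0.9058, so cos θ_z = 0.8710.
Air mass m = 1/cos θ_z = 1/0.8710 = 1.148; τ^m = 0.55^1.148 = 0.5034.
Surface direct beam = 1370 × 0.8710 × 0.5034 = 600.69 W/m².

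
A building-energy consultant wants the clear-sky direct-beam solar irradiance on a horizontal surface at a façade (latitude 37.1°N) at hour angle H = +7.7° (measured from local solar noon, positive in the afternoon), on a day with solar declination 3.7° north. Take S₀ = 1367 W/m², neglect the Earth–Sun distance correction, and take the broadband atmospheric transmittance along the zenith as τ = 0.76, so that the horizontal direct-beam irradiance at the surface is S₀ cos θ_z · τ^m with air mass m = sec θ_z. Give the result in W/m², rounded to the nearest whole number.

cos θ_z = sin(37.1°) sin(3.7°) + cos(37.1°) cos(3.7°) cos(7.70°) = 0.0389 + 0.7887 = 0.8276.
Air mass m = 1/cos θ_z = 1/0.8276 = 1.208; τ^m = 0.76^1.208 = 0.7178.
Surface direct beam = 1367 × 0.8276 × 0.7178 = 812.07 W/m².

812 W/m²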